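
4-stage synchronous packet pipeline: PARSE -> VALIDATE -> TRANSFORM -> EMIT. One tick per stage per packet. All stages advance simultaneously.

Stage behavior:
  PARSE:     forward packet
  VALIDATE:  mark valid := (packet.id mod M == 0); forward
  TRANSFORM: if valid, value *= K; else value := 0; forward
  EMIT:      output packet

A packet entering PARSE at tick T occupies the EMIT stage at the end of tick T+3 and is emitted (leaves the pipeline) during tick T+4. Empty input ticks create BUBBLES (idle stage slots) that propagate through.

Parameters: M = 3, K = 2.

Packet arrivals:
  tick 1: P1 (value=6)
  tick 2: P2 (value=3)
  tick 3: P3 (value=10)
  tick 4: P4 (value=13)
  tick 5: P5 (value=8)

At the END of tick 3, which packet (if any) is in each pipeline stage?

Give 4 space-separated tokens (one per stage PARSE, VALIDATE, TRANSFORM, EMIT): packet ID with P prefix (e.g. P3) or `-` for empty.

Answer: P3 P2 P1 -

Derivation:
Tick 1: [PARSE:P1(v=6,ok=F), VALIDATE:-, TRANSFORM:-, EMIT:-] out:-; in:P1
Tick 2: [PARSE:P2(v=3,ok=F), VALIDATE:P1(v=6,ok=F), TRANSFORM:-, EMIT:-] out:-; in:P2
Tick 3: [PARSE:P3(v=10,ok=F), VALIDATE:P2(v=3,ok=F), TRANSFORM:P1(v=0,ok=F), EMIT:-] out:-; in:P3
At end of tick 3: ['P3', 'P2', 'P1', '-']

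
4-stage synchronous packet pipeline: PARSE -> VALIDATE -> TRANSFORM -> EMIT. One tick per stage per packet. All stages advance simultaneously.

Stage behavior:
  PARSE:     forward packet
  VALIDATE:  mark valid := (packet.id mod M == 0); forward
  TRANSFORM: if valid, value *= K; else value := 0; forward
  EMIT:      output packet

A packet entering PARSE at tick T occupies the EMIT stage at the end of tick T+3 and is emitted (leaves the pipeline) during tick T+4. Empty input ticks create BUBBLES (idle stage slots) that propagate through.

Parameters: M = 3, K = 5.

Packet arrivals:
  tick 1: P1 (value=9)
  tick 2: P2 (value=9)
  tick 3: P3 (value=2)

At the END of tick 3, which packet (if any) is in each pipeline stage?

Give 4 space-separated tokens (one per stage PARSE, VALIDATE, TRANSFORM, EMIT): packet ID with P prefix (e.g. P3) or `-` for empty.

Answer: P3 P2 P1 -

Derivation:
Tick 1: [PARSE:P1(v=9,ok=F), VALIDATE:-, TRANSFORM:-, EMIT:-] out:-; in:P1
Tick 2: [PARSE:P2(v=9,ok=F), VALIDATE:P1(v=9,ok=F), TRANSFORM:-, EMIT:-] out:-; in:P2
Tick 3: [PARSE:P3(v=2,ok=F), VALIDATE:P2(v=9,ok=F), TRANSFORM:P1(v=0,ok=F), EMIT:-] out:-; in:P3
At end of tick 3: ['P3', 'P2', 'P1', '-']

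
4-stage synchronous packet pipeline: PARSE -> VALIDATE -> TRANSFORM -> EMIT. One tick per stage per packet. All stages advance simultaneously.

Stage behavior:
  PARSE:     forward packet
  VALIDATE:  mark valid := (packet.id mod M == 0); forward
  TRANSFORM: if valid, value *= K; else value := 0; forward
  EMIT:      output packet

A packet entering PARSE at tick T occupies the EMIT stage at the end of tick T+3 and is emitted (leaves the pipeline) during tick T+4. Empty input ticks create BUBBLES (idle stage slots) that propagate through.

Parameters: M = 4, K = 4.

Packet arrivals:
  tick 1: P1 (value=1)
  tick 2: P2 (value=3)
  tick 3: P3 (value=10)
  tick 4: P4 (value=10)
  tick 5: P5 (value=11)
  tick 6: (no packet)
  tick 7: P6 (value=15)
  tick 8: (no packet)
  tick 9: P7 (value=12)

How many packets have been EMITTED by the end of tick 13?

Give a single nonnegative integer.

Tick 1: [PARSE:P1(v=1,ok=F), VALIDATE:-, TRANSFORM:-, EMIT:-] out:-; in:P1
Tick 2: [PARSE:P2(v=3,ok=F), VALIDATE:P1(v=1,ok=F), TRANSFORM:-, EMIT:-] out:-; in:P2
Tick 3: [PARSE:P3(v=10,ok=F), VALIDATE:P2(v=3,ok=F), TRANSFORM:P1(v=0,ok=F), EMIT:-] out:-; in:P3
Tick 4: [PARSE:P4(v=10,ok=F), VALIDATE:P3(v=10,ok=F), TRANSFORM:P2(v=0,ok=F), EMIT:P1(v=0,ok=F)] out:-; in:P4
Tick 5: [PARSE:P5(v=11,ok=F), VALIDATE:P4(v=10,ok=T), TRANSFORM:P3(v=0,ok=F), EMIT:P2(v=0,ok=F)] out:P1(v=0); in:P5
Tick 6: [PARSE:-, VALIDATE:P5(v=11,ok=F), TRANSFORM:P4(v=40,ok=T), EMIT:P3(v=0,ok=F)] out:P2(v=0); in:-
Tick 7: [PARSE:P6(v=15,ok=F), VALIDATE:-, TRANSFORM:P5(v=0,ok=F), EMIT:P4(v=40,ok=T)] out:P3(v=0); in:P6
Tick 8: [PARSE:-, VALIDATE:P6(v=15,ok=F), TRANSFORM:-, EMIT:P5(v=0,ok=F)] out:P4(v=40); in:-
Tick 9: [PARSE:P7(v=12,ok=F), VALIDATE:-, TRANSFORM:P6(v=0,ok=F), EMIT:-] out:P5(v=0); in:P7
Tick 10: [PARSE:-, VALIDATE:P7(v=12,ok=F), TRANSFORM:-, EMIT:P6(v=0,ok=F)] out:-; in:-
Tick 11: [PARSE:-, VALIDATE:-, TRANSFORM:P7(v=0,ok=F), EMIT:-] out:P6(v=0); in:-
Tick 12: [PARSE:-, VALIDATE:-, TRANSFORM:-, EMIT:P7(v=0,ok=F)] out:-; in:-
Tick 13: [PARSE:-, VALIDATE:-, TRANSFORM:-, EMIT:-] out:P7(v=0); in:-
Emitted by tick 13: ['P1', 'P2', 'P3', 'P4', 'P5', 'P6', 'P7']

Answer: 7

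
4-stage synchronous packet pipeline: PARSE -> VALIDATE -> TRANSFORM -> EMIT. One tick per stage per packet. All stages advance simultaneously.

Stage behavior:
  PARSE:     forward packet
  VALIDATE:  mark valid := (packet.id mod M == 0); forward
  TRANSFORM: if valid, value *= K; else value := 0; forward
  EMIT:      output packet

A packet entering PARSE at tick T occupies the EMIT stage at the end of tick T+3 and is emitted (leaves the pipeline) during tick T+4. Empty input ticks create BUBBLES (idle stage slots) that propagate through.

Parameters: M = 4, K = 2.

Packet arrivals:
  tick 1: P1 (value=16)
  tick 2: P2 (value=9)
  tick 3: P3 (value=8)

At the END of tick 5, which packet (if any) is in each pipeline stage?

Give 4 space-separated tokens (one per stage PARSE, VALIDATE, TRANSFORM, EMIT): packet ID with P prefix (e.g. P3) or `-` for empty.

Answer: - - P3 P2

Derivation:
Tick 1: [PARSE:P1(v=16,ok=F), VALIDATE:-, TRANSFORM:-, EMIT:-] out:-; in:P1
Tick 2: [PARSE:P2(v=9,ok=F), VALIDATE:P1(v=16,ok=F), TRANSFORM:-, EMIT:-] out:-; in:P2
Tick 3: [PARSE:P3(v=8,ok=F), VALIDATE:P2(v=9,ok=F), TRANSFORM:P1(v=0,ok=F), EMIT:-] out:-; in:P3
Tick 4: [PARSE:-, VALIDATE:P3(v=8,ok=F), TRANSFORM:P2(v=0,ok=F), EMIT:P1(v=0,ok=F)] out:-; in:-
Tick 5: [PARSE:-, VALIDATE:-, TRANSFORM:P3(v=0,ok=F), EMIT:P2(v=0,ok=F)] out:P1(v=0); in:-
At end of tick 5: ['-', '-', 'P3', 'P2']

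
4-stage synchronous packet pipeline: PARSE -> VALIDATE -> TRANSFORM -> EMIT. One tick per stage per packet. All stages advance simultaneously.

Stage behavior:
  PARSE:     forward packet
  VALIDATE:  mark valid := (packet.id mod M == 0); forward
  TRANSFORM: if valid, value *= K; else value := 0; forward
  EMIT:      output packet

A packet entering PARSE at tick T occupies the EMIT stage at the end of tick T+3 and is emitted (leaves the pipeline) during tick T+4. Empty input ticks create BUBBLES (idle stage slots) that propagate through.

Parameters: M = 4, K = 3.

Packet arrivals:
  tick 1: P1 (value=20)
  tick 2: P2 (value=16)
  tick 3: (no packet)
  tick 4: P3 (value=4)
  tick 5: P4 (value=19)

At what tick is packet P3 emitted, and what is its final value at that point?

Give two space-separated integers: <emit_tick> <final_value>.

Tick 1: [PARSE:P1(v=20,ok=F), VALIDATE:-, TRANSFORM:-, EMIT:-] out:-; in:P1
Tick 2: [PARSE:P2(v=16,ok=F), VALIDATE:P1(v=20,ok=F), TRANSFORM:-, EMIT:-] out:-; in:P2
Tick 3: [PARSE:-, VALIDATE:P2(v=16,ok=F), TRANSFORM:P1(v=0,ok=F), EMIT:-] out:-; in:-
Tick 4: [PARSE:P3(v=4,ok=F), VALIDATE:-, TRANSFORM:P2(v=0,ok=F), EMIT:P1(v=0,ok=F)] out:-; in:P3
Tick 5: [PARSE:P4(v=19,ok=F), VALIDATE:P3(v=4,ok=F), TRANSFORM:-, EMIT:P2(v=0,ok=F)] out:P1(v=0); in:P4
Tick 6: [PARSE:-, VALIDATE:P4(v=19,ok=T), TRANSFORM:P3(v=0,ok=F), EMIT:-] out:P2(v=0); in:-
Tick 7: [PARSE:-, VALIDATE:-, TRANSFORM:P4(v=57,ok=T), EMIT:P3(v=0,ok=F)] out:-; in:-
Tick 8: [PARSE:-, VALIDATE:-, TRANSFORM:-, EMIT:P4(v=57,ok=T)] out:P3(v=0); in:-
Tick 9: [PARSE:-, VALIDATE:-, TRANSFORM:-, EMIT:-] out:P4(v=57); in:-
P3: arrives tick 4, valid=False (id=3, id%4=3), emit tick 8, final value 0

Answer: 8 0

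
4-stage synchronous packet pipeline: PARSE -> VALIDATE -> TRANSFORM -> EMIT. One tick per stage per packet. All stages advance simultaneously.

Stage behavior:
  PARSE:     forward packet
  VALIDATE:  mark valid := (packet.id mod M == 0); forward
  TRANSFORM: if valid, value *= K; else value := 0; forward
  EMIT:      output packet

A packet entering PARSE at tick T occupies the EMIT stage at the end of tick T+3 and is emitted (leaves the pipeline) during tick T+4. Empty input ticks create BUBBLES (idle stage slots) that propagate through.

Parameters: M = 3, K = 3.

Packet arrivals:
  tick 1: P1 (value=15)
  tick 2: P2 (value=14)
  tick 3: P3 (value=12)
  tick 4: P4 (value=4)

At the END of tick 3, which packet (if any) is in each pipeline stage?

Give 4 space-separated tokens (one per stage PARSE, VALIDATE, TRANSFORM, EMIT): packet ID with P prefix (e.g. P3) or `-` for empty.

Answer: P3 P2 P1 -

Derivation:
Tick 1: [PARSE:P1(v=15,ok=F), VALIDATE:-, TRANSFORM:-, EMIT:-] out:-; in:P1
Tick 2: [PARSE:P2(v=14,ok=F), VALIDATE:P1(v=15,ok=F), TRANSFORM:-, EMIT:-] out:-; in:P2
Tick 3: [PARSE:P3(v=12,ok=F), VALIDATE:P2(v=14,ok=F), TRANSFORM:P1(v=0,ok=F), EMIT:-] out:-; in:P3
At end of tick 3: ['P3', 'P2', 'P1', '-']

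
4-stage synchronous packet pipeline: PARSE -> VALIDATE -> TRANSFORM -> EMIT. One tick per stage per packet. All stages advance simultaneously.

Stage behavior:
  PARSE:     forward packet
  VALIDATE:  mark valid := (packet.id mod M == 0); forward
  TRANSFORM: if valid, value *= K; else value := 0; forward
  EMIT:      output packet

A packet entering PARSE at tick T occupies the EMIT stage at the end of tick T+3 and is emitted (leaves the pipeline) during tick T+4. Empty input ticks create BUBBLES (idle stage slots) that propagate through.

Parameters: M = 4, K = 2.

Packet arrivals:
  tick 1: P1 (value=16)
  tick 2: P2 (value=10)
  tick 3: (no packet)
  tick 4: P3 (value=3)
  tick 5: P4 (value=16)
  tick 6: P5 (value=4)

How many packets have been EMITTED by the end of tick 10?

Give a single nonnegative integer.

Tick 1: [PARSE:P1(v=16,ok=F), VALIDATE:-, TRANSFORM:-, EMIT:-] out:-; in:P1
Tick 2: [PARSE:P2(v=10,ok=F), VALIDATE:P1(v=16,ok=F), TRANSFORM:-, EMIT:-] out:-; in:P2
Tick 3: [PARSE:-, VALIDATE:P2(v=10,ok=F), TRANSFORM:P1(v=0,ok=F), EMIT:-] out:-; in:-
Tick 4: [PARSE:P3(v=3,ok=F), VALIDATE:-, TRANSFORM:P2(v=0,ok=F), EMIT:P1(v=0,ok=F)] out:-; in:P3
Tick 5: [PARSE:P4(v=16,ok=F), VALIDATE:P3(v=3,ok=F), TRANSFORM:-, EMIT:P2(v=0,ok=F)] out:P1(v=0); in:P4
Tick 6: [PARSE:P5(v=4,ok=F), VALIDATE:P4(v=16,ok=T), TRANSFORM:P3(v=0,ok=F), EMIT:-] out:P2(v=0); in:P5
Tick 7: [PARSE:-, VALIDATE:P5(v=4,ok=F), TRANSFORM:P4(v=32,ok=T), EMIT:P3(v=0,ok=F)] out:-; in:-
Tick 8: [PARSE:-, VALIDATE:-, TRANSFORM:P5(v=0,ok=F), EMIT:P4(v=32,ok=T)] out:P3(v=0); in:-
Tick 9: [PARSE:-, VALIDATE:-, TRANSFORM:-, EMIT:P5(v=0,ok=F)] out:P4(v=32); in:-
Tick 10: [PARSE:-, VALIDATE:-, TRANSFORM:-, EMIT:-] out:P5(v=0); in:-
Emitted by tick 10: ['P1', 'P2', 'P3', 'P4', 'P5']

Answer: 5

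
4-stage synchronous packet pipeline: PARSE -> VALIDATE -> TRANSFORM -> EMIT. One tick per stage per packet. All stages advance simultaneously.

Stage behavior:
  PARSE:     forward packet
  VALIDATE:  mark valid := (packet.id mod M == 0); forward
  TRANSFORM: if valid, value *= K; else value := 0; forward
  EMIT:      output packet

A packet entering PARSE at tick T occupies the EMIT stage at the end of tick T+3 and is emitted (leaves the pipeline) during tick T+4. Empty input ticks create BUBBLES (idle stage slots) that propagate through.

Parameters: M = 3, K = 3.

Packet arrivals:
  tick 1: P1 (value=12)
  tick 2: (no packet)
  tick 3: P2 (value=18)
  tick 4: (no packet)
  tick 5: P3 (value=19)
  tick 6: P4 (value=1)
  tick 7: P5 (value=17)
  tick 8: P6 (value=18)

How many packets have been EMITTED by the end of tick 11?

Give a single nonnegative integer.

Tick 1: [PARSE:P1(v=12,ok=F), VALIDATE:-, TRANSFORM:-, EMIT:-] out:-; in:P1
Tick 2: [PARSE:-, VALIDATE:P1(v=12,ok=F), TRANSFORM:-, EMIT:-] out:-; in:-
Tick 3: [PARSE:P2(v=18,ok=F), VALIDATE:-, TRANSFORM:P1(v=0,ok=F), EMIT:-] out:-; in:P2
Tick 4: [PARSE:-, VALIDATE:P2(v=18,ok=F), TRANSFORM:-, EMIT:P1(v=0,ok=F)] out:-; in:-
Tick 5: [PARSE:P3(v=19,ok=F), VALIDATE:-, TRANSFORM:P2(v=0,ok=F), EMIT:-] out:P1(v=0); in:P3
Tick 6: [PARSE:P4(v=1,ok=F), VALIDATE:P3(v=19,ok=T), TRANSFORM:-, EMIT:P2(v=0,ok=F)] out:-; in:P4
Tick 7: [PARSE:P5(v=17,ok=F), VALIDATE:P4(v=1,ok=F), TRANSFORM:P3(v=57,ok=T), EMIT:-] out:P2(v=0); in:P5
Tick 8: [PARSE:P6(v=18,ok=F), VALIDATE:P5(v=17,ok=F), TRANSFORM:P4(v=0,ok=F), EMIT:P3(v=57,ok=T)] out:-; in:P6
Tick 9: [PARSE:-, VALIDATE:P6(v=18,ok=T), TRANSFORM:P5(v=0,ok=F), EMIT:P4(v=0,ok=F)] out:P3(v=57); in:-
Tick 10: [PARSE:-, VALIDATE:-, TRANSFORM:P6(v=54,ok=T), EMIT:P5(v=0,ok=F)] out:P4(v=0); in:-
Tick 11: [PARSE:-, VALIDATE:-, TRANSFORM:-, EMIT:P6(v=54,ok=T)] out:P5(v=0); in:-
Emitted by tick 11: ['P1', 'P2', 'P3', 'P4', 'P5']

Answer: 5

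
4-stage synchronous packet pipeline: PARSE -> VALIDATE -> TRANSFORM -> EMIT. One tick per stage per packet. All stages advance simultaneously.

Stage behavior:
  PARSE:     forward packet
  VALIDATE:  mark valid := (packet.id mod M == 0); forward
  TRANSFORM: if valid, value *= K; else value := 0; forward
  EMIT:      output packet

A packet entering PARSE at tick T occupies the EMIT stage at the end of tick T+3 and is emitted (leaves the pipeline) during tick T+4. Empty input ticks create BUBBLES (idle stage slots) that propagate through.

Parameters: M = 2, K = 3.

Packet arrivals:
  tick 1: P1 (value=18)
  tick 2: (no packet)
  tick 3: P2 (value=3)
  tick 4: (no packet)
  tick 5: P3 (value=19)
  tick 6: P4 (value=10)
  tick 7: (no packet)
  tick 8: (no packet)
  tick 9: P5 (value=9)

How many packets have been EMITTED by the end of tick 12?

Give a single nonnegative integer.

Tick 1: [PARSE:P1(v=18,ok=F), VALIDATE:-, TRANSFORM:-, EMIT:-] out:-; in:P1
Tick 2: [PARSE:-, VALIDATE:P1(v=18,ok=F), TRANSFORM:-, EMIT:-] out:-; in:-
Tick 3: [PARSE:P2(v=3,ok=F), VALIDATE:-, TRANSFORM:P1(v=0,ok=F), EMIT:-] out:-; in:P2
Tick 4: [PARSE:-, VALIDATE:P2(v=3,ok=T), TRANSFORM:-, EMIT:P1(v=0,ok=F)] out:-; in:-
Tick 5: [PARSE:P3(v=19,ok=F), VALIDATE:-, TRANSFORM:P2(v=9,ok=T), EMIT:-] out:P1(v=0); in:P3
Tick 6: [PARSE:P4(v=10,ok=F), VALIDATE:P3(v=19,ok=F), TRANSFORM:-, EMIT:P2(v=9,ok=T)] out:-; in:P4
Tick 7: [PARSE:-, VALIDATE:P4(v=10,ok=T), TRANSFORM:P3(v=0,ok=F), EMIT:-] out:P2(v=9); in:-
Tick 8: [PARSE:-, VALIDATE:-, TRANSFORM:P4(v=30,ok=T), EMIT:P3(v=0,ok=F)] out:-; in:-
Tick 9: [PARSE:P5(v=9,ok=F), VALIDATE:-, TRANSFORM:-, EMIT:P4(v=30,ok=T)] out:P3(v=0); in:P5
Tick 10: [PARSE:-, VALIDATE:P5(v=9,ok=F), TRANSFORM:-, EMIT:-] out:P4(v=30); in:-
Tick 11: [PARSE:-, VALIDATE:-, TRANSFORM:P5(v=0,ok=F), EMIT:-] out:-; in:-
Tick 12: [PARSE:-, VALIDATE:-, TRANSFORM:-, EMIT:P5(v=0,ok=F)] out:-; in:-
Emitted by tick 12: ['P1', 'P2', 'P3', 'P4']

Answer: 4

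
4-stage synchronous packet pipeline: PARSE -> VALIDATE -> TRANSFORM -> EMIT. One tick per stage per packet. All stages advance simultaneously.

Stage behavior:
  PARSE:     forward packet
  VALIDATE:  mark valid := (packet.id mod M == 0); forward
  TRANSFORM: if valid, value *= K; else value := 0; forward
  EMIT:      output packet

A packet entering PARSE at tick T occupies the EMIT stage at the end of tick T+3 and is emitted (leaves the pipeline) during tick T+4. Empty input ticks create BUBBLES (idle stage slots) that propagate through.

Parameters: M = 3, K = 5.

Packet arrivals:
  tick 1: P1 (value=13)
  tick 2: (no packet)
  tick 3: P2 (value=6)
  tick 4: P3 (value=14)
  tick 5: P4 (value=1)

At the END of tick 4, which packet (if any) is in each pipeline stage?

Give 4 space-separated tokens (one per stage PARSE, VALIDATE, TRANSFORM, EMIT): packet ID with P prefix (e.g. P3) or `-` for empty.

Tick 1: [PARSE:P1(v=13,ok=F), VALIDATE:-, TRANSFORM:-, EMIT:-] out:-; in:P1
Tick 2: [PARSE:-, VALIDATE:P1(v=13,ok=F), TRANSFORM:-, EMIT:-] out:-; in:-
Tick 3: [PARSE:P2(v=6,ok=F), VALIDATE:-, TRANSFORM:P1(v=0,ok=F), EMIT:-] out:-; in:P2
Tick 4: [PARSE:P3(v=14,ok=F), VALIDATE:P2(v=6,ok=F), TRANSFORM:-, EMIT:P1(v=0,ok=F)] out:-; in:P3
At end of tick 4: ['P3', 'P2', '-', 'P1']

Answer: P3 P2 - P1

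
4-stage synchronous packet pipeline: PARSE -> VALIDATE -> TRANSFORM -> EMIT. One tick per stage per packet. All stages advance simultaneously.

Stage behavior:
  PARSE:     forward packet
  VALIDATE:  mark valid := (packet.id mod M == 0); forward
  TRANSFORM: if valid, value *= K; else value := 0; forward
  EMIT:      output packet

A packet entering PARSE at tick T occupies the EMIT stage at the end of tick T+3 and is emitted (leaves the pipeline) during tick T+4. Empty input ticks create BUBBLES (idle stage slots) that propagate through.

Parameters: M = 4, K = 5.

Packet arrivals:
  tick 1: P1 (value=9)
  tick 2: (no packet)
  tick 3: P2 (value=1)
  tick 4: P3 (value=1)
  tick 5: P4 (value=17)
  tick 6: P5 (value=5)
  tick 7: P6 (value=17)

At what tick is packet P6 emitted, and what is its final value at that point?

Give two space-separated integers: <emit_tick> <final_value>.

Answer: 11 0

Derivation:
Tick 1: [PARSE:P1(v=9,ok=F), VALIDATE:-, TRANSFORM:-, EMIT:-] out:-; in:P1
Tick 2: [PARSE:-, VALIDATE:P1(v=9,ok=F), TRANSFORM:-, EMIT:-] out:-; in:-
Tick 3: [PARSE:P2(v=1,ok=F), VALIDATE:-, TRANSFORM:P1(v=0,ok=F), EMIT:-] out:-; in:P2
Tick 4: [PARSE:P3(v=1,ok=F), VALIDATE:P2(v=1,ok=F), TRANSFORM:-, EMIT:P1(v=0,ok=F)] out:-; in:P3
Tick 5: [PARSE:P4(v=17,ok=F), VALIDATE:P3(v=1,ok=F), TRANSFORM:P2(v=0,ok=F), EMIT:-] out:P1(v=0); in:P4
Tick 6: [PARSE:P5(v=5,ok=F), VALIDATE:P4(v=17,ok=T), TRANSFORM:P3(v=0,ok=F), EMIT:P2(v=0,ok=F)] out:-; in:P5
Tick 7: [PARSE:P6(v=17,ok=F), VALIDATE:P5(v=5,ok=F), TRANSFORM:P4(v=85,ok=T), EMIT:P3(v=0,ok=F)] out:P2(v=0); in:P6
Tick 8: [PARSE:-, VALIDATE:P6(v=17,ok=F), TRANSFORM:P5(v=0,ok=F), EMIT:P4(v=85,ok=T)] out:P3(v=0); in:-
Tick 9: [PARSE:-, VALIDATE:-, TRANSFORM:P6(v=0,ok=F), EMIT:P5(v=0,ok=F)] out:P4(v=85); in:-
Tick 10: [PARSE:-, VALIDATE:-, TRANSFORM:-, EMIT:P6(v=0,ok=F)] out:P5(v=0); in:-
Tick 11: [PARSE:-, VALIDATE:-, TRANSFORM:-, EMIT:-] out:P6(v=0); in:-
P6: arrives tick 7, valid=False (id=6, id%4=2), emit tick 11, final value 0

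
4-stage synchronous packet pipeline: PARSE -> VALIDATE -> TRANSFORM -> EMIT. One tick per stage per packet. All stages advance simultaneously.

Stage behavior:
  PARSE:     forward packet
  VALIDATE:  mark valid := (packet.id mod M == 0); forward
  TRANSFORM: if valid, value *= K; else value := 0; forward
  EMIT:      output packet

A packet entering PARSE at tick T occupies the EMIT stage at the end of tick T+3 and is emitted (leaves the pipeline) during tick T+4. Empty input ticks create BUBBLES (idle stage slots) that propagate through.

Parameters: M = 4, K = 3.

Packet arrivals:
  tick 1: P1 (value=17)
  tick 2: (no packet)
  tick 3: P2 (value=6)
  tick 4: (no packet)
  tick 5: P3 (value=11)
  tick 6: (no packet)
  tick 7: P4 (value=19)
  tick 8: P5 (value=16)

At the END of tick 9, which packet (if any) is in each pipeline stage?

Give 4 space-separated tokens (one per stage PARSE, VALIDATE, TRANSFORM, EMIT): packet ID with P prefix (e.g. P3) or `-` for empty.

Tick 1: [PARSE:P1(v=17,ok=F), VALIDATE:-, TRANSFORM:-, EMIT:-] out:-; in:P1
Tick 2: [PARSE:-, VALIDATE:P1(v=17,ok=F), TRANSFORM:-, EMIT:-] out:-; in:-
Tick 3: [PARSE:P2(v=6,ok=F), VALIDATE:-, TRANSFORM:P1(v=0,ok=F), EMIT:-] out:-; in:P2
Tick 4: [PARSE:-, VALIDATE:P2(v=6,ok=F), TRANSFORM:-, EMIT:P1(v=0,ok=F)] out:-; in:-
Tick 5: [PARSE:P3(v=11,ok=F), VALIDATE:-, TRANSFORM:P2(v=0,ok=F), EMIT:-] out:P1(v=0); in:P3
Tick 6: [PARSE:-, VALIDATE:P3(v=11,ok=F), TRANSFORM:-, EMIT:P2(v=0,ok=F)] out:-; in:-
Tick 7: [PARSE:P4(v=19,ok=F), VALIDATE:-, TRANSFORM:P3(v=0,ok=F), EMIT:-] out:P2(v=0); in:P4
Tick 8: [PARSE:P5(v=16,ok=F), VALIDATE:P4(v=19,ok=T), TRANSFORM:-, EMIT:P3(v=0,ok=F)] out:-; in:P5
Tick 9: [PARSE:-, VALIDATE:P5(v=16,ok=F), TRANSFORM:P4(v=57,ok=T), EMIT:-] out:P3(v=0); in:-
At end of tick 9: ['-', 'P5', 'P4', '-']

Answer: - P5 P4 -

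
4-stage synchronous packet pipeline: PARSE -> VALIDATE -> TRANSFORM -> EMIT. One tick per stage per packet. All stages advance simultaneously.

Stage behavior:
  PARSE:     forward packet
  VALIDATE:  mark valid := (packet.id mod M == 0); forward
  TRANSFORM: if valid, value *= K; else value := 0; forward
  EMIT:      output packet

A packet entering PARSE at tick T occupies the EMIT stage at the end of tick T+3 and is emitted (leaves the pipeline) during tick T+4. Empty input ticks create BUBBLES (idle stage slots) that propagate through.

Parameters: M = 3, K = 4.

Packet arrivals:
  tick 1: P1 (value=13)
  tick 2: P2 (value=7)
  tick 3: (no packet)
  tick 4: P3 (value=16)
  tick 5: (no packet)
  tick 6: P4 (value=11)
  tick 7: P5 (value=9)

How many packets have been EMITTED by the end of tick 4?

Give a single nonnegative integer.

Tick 1: [PARSE:P1(v=13,ok=F), VALIDATE:-, TRANSFORM:-, EMIT:-] out:-; in:P1
Tick 2: [PARSE:P2(v=7,ok=F), VALIDATE:P1(v=13,ok=F), TRANSFORM:-, EMIT:-] out:-; in:P2
Tick 3: [PARSE:-, VALIDATE:P2(v=7,ok=F), TRANSFORM:P1(v=0,ok=F), EMIT:-] out:-; in:-
Tick 4: [PARSE:P3(v=16,ok=F), VALIDATE:-, TRANSFORM:P2(v=0,ok=F), EMIT:P1(v=0,ok=F)] out:-; in:P3
Emitted by tick 4: []

Answer: 0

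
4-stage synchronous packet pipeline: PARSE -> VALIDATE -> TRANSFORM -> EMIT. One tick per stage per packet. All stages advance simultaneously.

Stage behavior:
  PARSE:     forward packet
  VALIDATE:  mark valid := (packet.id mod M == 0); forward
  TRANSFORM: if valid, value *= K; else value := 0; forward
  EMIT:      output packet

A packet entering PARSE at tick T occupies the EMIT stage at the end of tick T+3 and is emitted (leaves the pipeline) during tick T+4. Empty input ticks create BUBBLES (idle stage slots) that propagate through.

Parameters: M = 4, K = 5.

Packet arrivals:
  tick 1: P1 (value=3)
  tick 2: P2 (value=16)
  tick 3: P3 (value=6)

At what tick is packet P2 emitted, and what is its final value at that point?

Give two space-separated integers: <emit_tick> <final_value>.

Tick 1: [PARSE:P1(v=3,ok=F), VALIDATE:-, TRANSFORM:-, EMIT:-] out:-; in:P1
Tick 2: [PARSE:P2(v=16,ok=F), VALIDATE:P1(v=3,ok=F), TRANSFORM:-, EMIT:-] out:-; in:P2
Tick 3: [PARSE:P3(v=6,ok=F), VALIDATE:P2(v=16,ok=F), TRANSFORM:P1(v=0,ok=F), EMIT:-] out:-; in:P3
Tick 4: [PARSE:-, VALIDATE:P3(v=6,ok=F), TRANSFORM:P2(v=0,ok=F), EMIT:P1(v=0,ok=F)] out:-; in:-
Tick 5: [PARSE:-, VALIDATE:-, TRANSFORM:P3(v=0,ok=F), EMIT:P2(v=0,ok=F)] out:P1(v=0); in:-
Tick 6: [PARSE:-, VALIDATE:-, TRANSFORM:-, EMIT:P3(v=0,ok=F)] out:P2(v=0); in:-
Tick 7: [PARSE:-, VALIDATE:-, TRANSFORM:-, EMIT:-] out:P3(v=0); in:-
P2: arrives tick 2, valid=False (id=2, id%4=2), emit tick 6, final value 0

Answer: 6 0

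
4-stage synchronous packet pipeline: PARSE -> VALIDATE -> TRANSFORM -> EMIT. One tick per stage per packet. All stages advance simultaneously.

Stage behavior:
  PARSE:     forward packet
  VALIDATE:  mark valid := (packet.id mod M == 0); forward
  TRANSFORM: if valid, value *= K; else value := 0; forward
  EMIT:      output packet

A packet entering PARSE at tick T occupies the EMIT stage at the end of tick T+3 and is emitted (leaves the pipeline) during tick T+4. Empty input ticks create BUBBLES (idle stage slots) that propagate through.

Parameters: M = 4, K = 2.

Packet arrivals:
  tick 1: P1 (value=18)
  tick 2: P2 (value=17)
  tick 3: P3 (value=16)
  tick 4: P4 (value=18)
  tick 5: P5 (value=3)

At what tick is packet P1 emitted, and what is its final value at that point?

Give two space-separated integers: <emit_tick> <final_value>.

Tick 1: [PARSE:P1(v=18,ok=F), VALIDATE:-, TRANSFORM:-, EMIT:-] out:-; in:P1
Tick 2: [PARSE:P2(v=17,ok=F), VALIDATE:P1(v=18,ok=F), TRANSFORM:-, EMIT:-] out:-; in:P2
Tick 3: [PARSE:P3(v=16,ok=F), VALIDATE:P2(v=17,ok=F), TRANSFORM:P1(v=0,ok=F), EMIT:-] out:-; in:P3
Tick 4: [PARSE:P4(v=18,ok=F), VALIDATE:P3(v=16,ok=F), TRANSFORM:P2(v=0,ok=F), EMIT:P1(v=0,ok=F)] out:-; in:P4
Tick 5: [PARSE:P5(v=3,ok=F), VALIDATE:P4(v=18,ok=T), TRANSFORM:P3(v=0,ok=F), EMIT:P2(v=0,ok=F)] out:P1(v=0); in:P5
Tick 6: [PARSE:-, VALIDATE:P5(v=3,ok=F), TRANSFORM:P4(v=36,ok=T), EMIT:P3(v=0,ok=F)] out:P2(v=0); in:-
Tick 7: [PARSE:-, VALIDATE:-, TRANSFORM:P5(v=0,ok=F), EMIT:P4(v=36,ok=T)] out:P3(v=0); in:-
Tick 8: [PARSE:-, VALIDATE:-, TRANSFORM:-, EMIT:P5(v=0,ok=F)] out:P4(v=36); in:-
Tick 9: [PARSE:-, VALIDATE:-, TRANSFORM:-, EMIT:-] out:P5(v=0); in:-
P1: arrives tick 1, valid=False (id=1, id%4=1), emit tick 5, final value 0

Answer: 5 0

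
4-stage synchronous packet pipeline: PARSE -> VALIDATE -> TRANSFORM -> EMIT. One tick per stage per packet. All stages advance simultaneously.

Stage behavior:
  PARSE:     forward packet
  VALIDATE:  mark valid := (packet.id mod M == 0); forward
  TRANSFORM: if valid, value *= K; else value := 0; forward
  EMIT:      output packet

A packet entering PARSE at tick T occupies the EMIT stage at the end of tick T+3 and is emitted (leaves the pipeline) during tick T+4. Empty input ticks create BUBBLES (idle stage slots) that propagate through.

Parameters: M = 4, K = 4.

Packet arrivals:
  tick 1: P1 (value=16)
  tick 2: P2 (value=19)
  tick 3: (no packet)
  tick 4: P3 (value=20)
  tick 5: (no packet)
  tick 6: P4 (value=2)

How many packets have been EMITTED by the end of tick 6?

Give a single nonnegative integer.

Answer: 2

Derivation:
Tick 1: [PARSE:P1(v=16,ok=F), VALIDATE:-, TRANSFORM:-, EMIT:-] out:-; in:P1
Tick 2: [PARSE:P2(v=19,ok=F), VALIDATE:P1(v=16,ok=F), TRANSFORM:-, EMIT:-] out:-; in:P2
Tick 3: [PARSE:-, VALIDATE:P2(v=19,ok=F), TRANSFORM:P1(v=0,ok=F), EMIT:-] out:-; in:-
Tick 4: [PARSE:P3(v=20,ok=F), VALIDATE:-, TRANSFORM:P2(v=0,ok=F), EMIT:P1(v=0,ok=F)] out:-; in:P3
Tick 5: [PARSE:-, VALIDATE:P3(v=20,ok=F), TRANSFORM:-, EMIT:P2(v=0,ok=F)] out:P1(v=0); in:-
Tick 6: [PARSE:P4(v=2,ok=F), VALIDATE:-, TRANSFORM:P3(v=0,ok=F), EMIT:-] out:P2(v=0); in:P4
Emitted by tick 6: ['P1', 'P2']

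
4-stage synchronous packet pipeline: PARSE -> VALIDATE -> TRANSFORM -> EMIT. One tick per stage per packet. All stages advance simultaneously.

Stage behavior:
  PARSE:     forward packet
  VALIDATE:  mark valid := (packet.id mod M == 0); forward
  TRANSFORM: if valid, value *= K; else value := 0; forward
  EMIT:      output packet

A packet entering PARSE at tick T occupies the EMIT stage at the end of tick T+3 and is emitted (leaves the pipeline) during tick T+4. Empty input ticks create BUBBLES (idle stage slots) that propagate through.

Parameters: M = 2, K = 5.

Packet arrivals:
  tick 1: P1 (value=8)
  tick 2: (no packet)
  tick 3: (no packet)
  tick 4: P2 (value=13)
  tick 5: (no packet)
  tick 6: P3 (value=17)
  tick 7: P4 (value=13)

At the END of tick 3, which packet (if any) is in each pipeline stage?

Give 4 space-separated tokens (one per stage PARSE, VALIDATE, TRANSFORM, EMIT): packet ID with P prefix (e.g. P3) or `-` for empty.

Answer: - - P1 -

Derivation:
Tick 1: [PARSE:P1(v=8,ok=F), VALIDATE:-, TRANSFORM:-, EMIT:-] out:-; in:P1
Tick 2: [PARSE:-, VALIDATE:P1(v=8,ok=F), TRANSFORM:-, EMIT:-] out:-; in:-
Tick 3: [PARSE:-, VALIDATE:-, TRANSFORM:P1(v=0,ok=F), EMIT:-] out:-; in:-
At end of tick 3: ['-', '-', 'P1', '-']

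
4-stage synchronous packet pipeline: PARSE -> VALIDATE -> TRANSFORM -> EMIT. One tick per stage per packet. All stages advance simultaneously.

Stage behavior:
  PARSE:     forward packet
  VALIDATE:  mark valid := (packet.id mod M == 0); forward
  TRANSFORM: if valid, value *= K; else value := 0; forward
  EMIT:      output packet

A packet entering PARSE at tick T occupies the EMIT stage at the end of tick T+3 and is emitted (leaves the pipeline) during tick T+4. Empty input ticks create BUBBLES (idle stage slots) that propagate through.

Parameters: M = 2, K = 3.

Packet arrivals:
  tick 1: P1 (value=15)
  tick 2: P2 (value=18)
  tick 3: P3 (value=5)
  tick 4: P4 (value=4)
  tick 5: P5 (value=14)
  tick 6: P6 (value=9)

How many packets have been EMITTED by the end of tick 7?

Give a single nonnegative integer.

Tick 1: [PARSE:P1(v=15,ok=F), VALIDATE:-, TRANSFORM:-, EMIT:-] out:-; in:P1
Tick 2: [PARSE:P2(v=18,ok=F), VALIDATE:P1(v=15,ok=F), TRANSFORM:-, EMIT:-] out:-; in:P2
Tick 3: [PARSE:P3(v=5,ok=F), VALIDATE:P2(v=18,ok=T), TRANSFORM:P1(v=0,ok=F), EMIT:-] out:-; in:P3
Tick 4: [PARSE:P4(v=4,ok=F), VALIDATE:P3(v=5,ok=F), TRANSFORM:P2(v=54,ok=T), EMIT:P1(v=0,ok=F)] out:-; in:P4
Tick 5: [PARSE:P5(v=14,ok=F), VALIDATE:P4(v=4,ok=T), TRANSFORM:P3(v=0,ok=F), EMIT:P2(v=54,ok=T)] out:P1(v=0); in:P5
Tick 6: [PARSE:P6(v=9,ok=F), VALIDATE:P5(v=14,ok=F), TRANSFORM:P4(v=12,ok=T), EMIT:P3(v=0,ok=F)] out:P2(v=54); in:P6
Tick 7: [PARSE:-, VALIDATE:P6(v=9,ok=T), TRANSFORM:P5(v=0,ok=F), EMIT:P4(v=12,ok=T)] out:P3(v=0); in:-
Emitted by tick 7: ['P1', 'P2', 'P3']

Answer: 3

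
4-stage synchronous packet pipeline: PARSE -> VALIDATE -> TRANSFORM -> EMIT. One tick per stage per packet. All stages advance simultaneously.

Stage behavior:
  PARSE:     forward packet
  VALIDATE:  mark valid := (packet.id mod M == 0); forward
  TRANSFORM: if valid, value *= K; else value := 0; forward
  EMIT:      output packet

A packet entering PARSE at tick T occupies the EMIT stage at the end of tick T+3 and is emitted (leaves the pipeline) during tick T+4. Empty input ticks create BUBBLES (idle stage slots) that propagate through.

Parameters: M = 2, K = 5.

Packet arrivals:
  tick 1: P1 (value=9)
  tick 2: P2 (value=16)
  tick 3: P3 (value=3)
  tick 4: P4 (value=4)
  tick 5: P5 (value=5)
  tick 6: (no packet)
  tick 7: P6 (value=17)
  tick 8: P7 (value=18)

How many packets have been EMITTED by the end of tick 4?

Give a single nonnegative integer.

Tick 1: [PARSE:P1(v=9,ok=F), VALIDATE:-, TRANSFORM:-, EMIT:-] out:-; in:P1
Tick 2: [PARSE:P2(v=16,ok=F), VALIDATE:P1(v=9,ok=F), TRANSFORM:-, EMIT:-] out:-; in:P2
Tick 3: [PARSE:P3(v=3,ok=F), VALIDATE:P2(v=16,ok=T), TRANSFORM:P1(v=0,ok=F), EMIT:-] out:-; in:P3
Tick 4: [PARSE:P4(v=4,ok=F), VALIDATE:P3(v=3,ok=F), TRANSFORM:P2(v=80,ok=T), EMIT:P1(v=0,ok=F)] out:-; in:P4
Emitted by tick 4: []

Answer: 0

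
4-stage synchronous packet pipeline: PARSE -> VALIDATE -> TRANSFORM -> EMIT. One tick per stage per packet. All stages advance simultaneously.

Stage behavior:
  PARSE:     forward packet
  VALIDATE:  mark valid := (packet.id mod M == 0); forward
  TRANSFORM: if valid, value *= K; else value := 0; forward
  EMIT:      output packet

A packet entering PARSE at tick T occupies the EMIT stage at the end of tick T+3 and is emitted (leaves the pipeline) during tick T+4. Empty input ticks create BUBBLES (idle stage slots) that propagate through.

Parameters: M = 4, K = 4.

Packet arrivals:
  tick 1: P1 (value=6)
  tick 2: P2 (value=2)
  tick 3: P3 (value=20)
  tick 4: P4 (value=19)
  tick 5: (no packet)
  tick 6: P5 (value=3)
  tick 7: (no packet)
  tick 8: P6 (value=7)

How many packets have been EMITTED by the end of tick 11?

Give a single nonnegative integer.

Tick 1: [PARSE:P1(v=6,ok=F), VALIDATE:-, TRANSFORM:-, EMIT:-] out:-; in:P1
Tick 2: [PARSE:P2(v=2,ok=F), VALIDATE:P1(v=6,ok=F), TRANSFORM:-, EMIT:-] out:-; in:P2
Tick 3: [PARSE:P3(v=20,ok=F), VALIDATE:P2(v=2,ok=F), TRANSFORM:P1(v=0,ok=F), EMIT:-] out:-; in:P3
Tick 4: [PARSE:P4(v=19,ok=F), VALIDATE:P3(v=20,ok=F), TRANSFORM:P2(v=0,ok=F), EMIT:P1(v=0,ok=F)] out:-; in:P4
Tick 5: [PARSE:-, VALIDATE:P4(v=19,ok=T), TRANSFORM:P3(v=0,ok=F), EMIT:P2(v=0,ok=F)] out:P1(v=0); in:-
Tick 6: [PARSE:P5(v=3,ok=F), VALIDATE:-, TRANSFORM:P4(v=76,ok=T), EMIT:P3(v=0,ok=F)] out:P2(v=0); in:P5
Tick 7: [PARSE:-, VALIDATE:P5(v=3,ok=F), TRANSFORM:-, EMIT:P4(v=76,ok=T)] out:P3(v=0); in:-
Tick 8: [PARSE:P6(v=7,ok=F), VALIDATE:-, TRANSFORM:P5(v=0,ok=F), EMIT:-] out:P4(v=76); in:P6
Tick 9: [PARSE:-, VALIDATE:P6(v=7,ok=F), TRANSFORM:-, EMIT:P5(v=0,ok=F)] out:-; in:-
Tick 10: [PARSE:-, VALIDATE:-, TRANSFORM:P6(v=0,ok=F), EMIT:-] out:P5(v=0); in:-
Tick 11: [PARSE:-, VALIDATE:-, TRANSFORM:-, EMIT:P6(v=0,ok=F)] out:-; in:-
Emitted by tick 11: ['P1', 'P2', 'P3', 'P4', 'P5']

Answer: 5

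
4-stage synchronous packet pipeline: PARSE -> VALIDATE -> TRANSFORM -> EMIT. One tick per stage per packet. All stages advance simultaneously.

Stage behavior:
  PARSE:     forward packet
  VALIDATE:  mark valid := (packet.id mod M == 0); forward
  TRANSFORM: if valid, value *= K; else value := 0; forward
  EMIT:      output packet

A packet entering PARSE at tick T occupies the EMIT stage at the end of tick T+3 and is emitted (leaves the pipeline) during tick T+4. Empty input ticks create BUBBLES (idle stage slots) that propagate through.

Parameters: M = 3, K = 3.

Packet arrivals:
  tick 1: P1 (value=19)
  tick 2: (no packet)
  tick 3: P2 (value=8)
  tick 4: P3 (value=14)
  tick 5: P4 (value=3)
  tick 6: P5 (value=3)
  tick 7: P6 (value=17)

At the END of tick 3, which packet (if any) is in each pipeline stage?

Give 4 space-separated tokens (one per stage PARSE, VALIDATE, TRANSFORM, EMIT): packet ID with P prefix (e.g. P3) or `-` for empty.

Answer: P2 - P1 -

Derivation:
Tick 1: [PARSE:P1(v=19,ok=F), VALIDATE:-, TRANSFORM:-, EMIT:-] out:-; in:P1
Tick 2: [PARSE:-, VALIDATE:P1(v=19,ok=F), TRANSFORM:-, EMIT:-] out:-; in:-
Tick 3: [PARSE:P2(v=8,ok=F), VALIDATE:-, TRANSFORM:P1(v=0,ok=F), EMIT:-] out:-; in:P2
At end of tick 3: ['P2', '-', 'P1', '-']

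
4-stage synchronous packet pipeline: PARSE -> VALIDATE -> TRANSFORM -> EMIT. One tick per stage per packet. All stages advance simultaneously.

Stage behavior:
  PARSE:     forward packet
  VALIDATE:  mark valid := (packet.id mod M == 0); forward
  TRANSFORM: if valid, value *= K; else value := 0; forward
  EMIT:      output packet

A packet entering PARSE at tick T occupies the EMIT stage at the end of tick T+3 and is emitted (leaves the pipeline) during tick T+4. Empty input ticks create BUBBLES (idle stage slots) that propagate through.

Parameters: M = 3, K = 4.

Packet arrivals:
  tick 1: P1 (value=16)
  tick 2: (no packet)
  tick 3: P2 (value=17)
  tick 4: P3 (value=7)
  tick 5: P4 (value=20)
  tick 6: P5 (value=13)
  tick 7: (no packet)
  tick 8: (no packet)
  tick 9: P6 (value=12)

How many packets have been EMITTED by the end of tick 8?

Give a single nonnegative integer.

Answer: 3

Derivation:
Tick 1: [PARSE:P1(v=16,ok=F), VALIDATE:-, TRANSFORM:-, EMIT:-] out:-; in:P1
Tick 2: [PARSE:-, VALIDATE:P1(v=16,ok=F), TRANSFORM:-, EMIT:-] out:-; in:-
Tick 3: [PARSE:P2(v=17,ok=F), VALIDATE:-, TRANSFORM:P1(v=0,ok=F), EMIT:-] out:-; in:P2
Tick 4: [PARSE:P3(v=7,ok=F), VALIDATE:P2(v=17,ok=F), TRANSFORM:-, EMIT:P1(v=0,ok=F)] out:-; in:P3
Tick 5: [PARSE:P4(v=20,ok=F), VALIDATE:P3(v=7,ok=T), TRANSFORM:P2(v=0,ok=F), EMIT:-] out:P1(v=0); in:P4
Tick 6: [PARSE:P5(v=13,ok=F), VALIDATE:P4(v=20,ok=F), TRANSFORM:P3(v=28,ok=T), EMIT:P2(v=0,ok=F)] out:-; in:P5
Tick 7: [PARSE:-, VALIDATE:P5(v=13,ok=F), TRANSFORM:P4(v=0,ok=F), EMIT:P3(v=28,ok=T)] out:P2(v=0); in:-
Tick 8: [PARSE:-, VALIDATE:-, TRANSFORM:P5(v=0,ok=F), EMIT:P4(v=0,ok=F)] out:P3(v=28); in:-
Emitted by tick 8: ['P1', 'P2', 'P3']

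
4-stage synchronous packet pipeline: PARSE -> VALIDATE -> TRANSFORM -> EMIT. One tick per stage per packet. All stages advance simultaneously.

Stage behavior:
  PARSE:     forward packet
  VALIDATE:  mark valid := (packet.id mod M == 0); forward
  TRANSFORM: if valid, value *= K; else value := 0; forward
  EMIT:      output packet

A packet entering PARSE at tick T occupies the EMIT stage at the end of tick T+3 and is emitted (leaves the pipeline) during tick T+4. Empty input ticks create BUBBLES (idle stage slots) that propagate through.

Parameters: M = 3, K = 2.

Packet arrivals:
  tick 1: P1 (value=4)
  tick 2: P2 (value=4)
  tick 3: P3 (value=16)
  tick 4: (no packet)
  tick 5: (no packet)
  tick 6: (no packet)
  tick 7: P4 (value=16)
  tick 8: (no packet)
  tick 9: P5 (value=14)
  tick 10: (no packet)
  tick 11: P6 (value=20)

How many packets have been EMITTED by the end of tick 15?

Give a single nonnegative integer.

Answer: 6

Derivation:
Tick 1: [PARSE:P1(v=4,ok=F), VALIDATE:-, TRANSFORM:-, EMIT:-] out:-; in:P1
Tick 2: [PARSE:P2(v=4,ok=F), VALIDATE:P1(v=4,ok=F), TRANSFORM:-, EMIT:-] out:-; in:P2
Tick 3: [PARSE:P3(v=16,ok=F), VALIDATE:P2(v=4,ok=F), TRANSFORM:P1(v=0,ok=F), EMIT:-] out:-; in:P3
Tick 4: [PARSE:-, VALIDATE:P3(v=16,ok=T), TRANSFORM:P2(v=0,ok=F), EMIT:P1(v=0,ok=F)] out:-; in:-
Tick 5: [PARSE:-, VALIDATE:-, TRANSFORM:P3(v=32,ok=T), EMIT:P2(v=0,ok=F)] out:P1(v=0); in:-
Tick 6: [PARSE:-, VALIDATE:-, TRANSFORM:-, EMIT:P3(v=32,ok=T)] out:P2(v=0); in:-
Tick 7: [PARSE:P4(v=16,ok=F), VALIDATE:-, TRANSFORM:-, EMIT:-] out:P3(v=32); in:P4
Tick 8: [PARSE:-, VALIDATE:P4(v=16,ok=F), TRANSFORM:-, EMIT:-] out:-; in:-
Tick 9: [PARSE:P5(v=14,ok=F), VALIDATE:-, TRANSFORM:P4(v=0,ok=F), EMIT:-] out:-; in:P5
Tick 10: [PARSE:-, VALIDATE:P5(v=14,ok=F), TRANSFORM:-, EMIT:P4(v=0,ok=F)] out:-; in:-
Tick 11: [PARSE:P6(v=20,ok=F), VALIDATE:-, TRANSFORM:P5(v=0,ok=F), EMIT:-] out:P4(v=0); in:P6
Tick 12: [PARSE:-, VALIDATE:P6(v=20,ok=T), TRANSFORM:-, EMIT:P5(v=0,ok=F)] out:-; in:-
Tick 13: [PARSE:-, VALIDATE:-, TRANSFORM:P6(v=40,ok=T), EMIT:-] out:P5(v=0); in:-
Tick 14: [PARSE:-, VALIDATE:-, TRANSFORM:-, EMIT:P6(v=40,ok=T)] out:-; in:-
Tick 15: [PARSE:-, VALIDATE:-, TRANSFORM:-, EMIT:-] out:P6(v=40); in:-
Emitted by tick 15: ['P1', 'P2', 'P3', 'P4', 'P5', 'P6']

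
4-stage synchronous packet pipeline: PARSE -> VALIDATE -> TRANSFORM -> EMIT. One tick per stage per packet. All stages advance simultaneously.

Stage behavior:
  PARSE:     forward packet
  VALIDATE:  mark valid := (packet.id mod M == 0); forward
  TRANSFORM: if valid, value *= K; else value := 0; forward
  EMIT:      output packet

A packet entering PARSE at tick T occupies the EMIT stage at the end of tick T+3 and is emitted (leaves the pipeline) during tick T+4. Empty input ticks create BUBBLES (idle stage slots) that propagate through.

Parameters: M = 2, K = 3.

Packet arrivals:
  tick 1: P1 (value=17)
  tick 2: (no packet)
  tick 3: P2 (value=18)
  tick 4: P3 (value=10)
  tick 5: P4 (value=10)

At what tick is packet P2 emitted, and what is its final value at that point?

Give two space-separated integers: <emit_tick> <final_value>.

Tick 1: [PARSE:P1(v=17,ok=F), VALIDATE:-, TRANSFORM:-, EMIT:-] out:-; in:P1
Tick 2: [PARSE:-, VALIDATE:P1(v=17,ok=F), TRANSFORM:-, EMIT:-] out:-; in:-
Tick 3: [PARSE:P2(v=18,ok=F), VALIDATE:-, TRANSFORM:P1(v=0,ok=F), EMIT:-] out:-; in:P2
Tick 4: [PARSE:P3(v=10,ok=F), VALIDATE:P2(v=18,ok=T), TRANSFORM:-, EMIT:P1(v=0,ok=F)] out:-; in:P3
Tick 5: [PARSE:P4(v=10,ok=F), VALIDATE:P3(v=10,ok=F), TRANSFORM:P2(v=54,ok=T), EMIT:-] out:P1(v=0); in:P4
Tick 6: [PARSE:-, VALIDATE:P4(v=10,ok=T), TRANSFORM:P3(v=0,ok=F), EMIT:P2(v=54,ok=T)] out:-; in:-
Tick 7: [PARSE:-, VALIDATE:-, TRANSFORM:P4(v=30,ok=T), EMIT:P3(v=0,ok=F)] out:P2(v=54); in:-
Tick 8: [PARSE:-, VALIDATE:-, TRANSFORM:-, EMIT:P4(v=30,ok=T)] out:P3(v=0); in:-
Tick 9: [PARSE:-, VALIDATE:-, TRANSFORM:-, EMIT:-] out:P4(v=30); in:-
P2: arrives tick 3, valid=True (id=2, id%2=0), emit tick 7, final value 54

Answer: 7 54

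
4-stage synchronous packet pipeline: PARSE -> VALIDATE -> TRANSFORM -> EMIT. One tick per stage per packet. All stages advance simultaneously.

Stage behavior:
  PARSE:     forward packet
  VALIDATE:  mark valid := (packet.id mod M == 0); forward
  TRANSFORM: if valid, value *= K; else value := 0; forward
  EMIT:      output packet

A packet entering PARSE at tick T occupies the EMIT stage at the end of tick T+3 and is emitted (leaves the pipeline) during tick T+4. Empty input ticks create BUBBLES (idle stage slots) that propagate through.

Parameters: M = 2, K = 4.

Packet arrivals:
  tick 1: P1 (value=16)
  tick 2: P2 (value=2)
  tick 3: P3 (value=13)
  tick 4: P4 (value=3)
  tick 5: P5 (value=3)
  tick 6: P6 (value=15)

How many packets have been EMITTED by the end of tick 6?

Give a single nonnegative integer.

Tick 1: [PARSE:P1(v=16,ok=F), VALIDATE:-, TRANSFORM:-, EMIT:-] out:-; in:P1
Tick 2: [PARSE:P2(v=2,ok=F), VALIDATE:P1(v=16,ok=F), TRANSFORM:-, EMIT:-] out:-; in:P2
Tick 3: [PARSE:P3(v=13,ok=F), VALIDATE:P2(v=2,ok=T), TRANSFORM:P1(v=0,ok=F), EMIT:-] out:-; in:P3
Tick 4: [PARSE:P4(v=3,ok=F), VALIDATE:P3(v=13,ok=F), TRANSFORM:P2(v=8,ok=T), EMIT:P1(v=0,ok=F)] out:-; in:P4
Tick 5: [PARSE:P5(v=3,ok=F), VALIDATE:P4(v=3,ok=T), TRANSFORM:P3(v=0,ok=F), EMIT:P2(v=8,ok=T)] out:P1(v=0); in:P5
Tick 6: [PARSE:P6(v=15,ok=F), VALIDATE:P5(v=3,ok=F), TRANSFORM:P4(v=12,ok=T), EMIT:P3(v=0,ok=F)] out:P2(v=8); in:P6
Emitted by tick 6: ['P1', 'P2']

Answer: 2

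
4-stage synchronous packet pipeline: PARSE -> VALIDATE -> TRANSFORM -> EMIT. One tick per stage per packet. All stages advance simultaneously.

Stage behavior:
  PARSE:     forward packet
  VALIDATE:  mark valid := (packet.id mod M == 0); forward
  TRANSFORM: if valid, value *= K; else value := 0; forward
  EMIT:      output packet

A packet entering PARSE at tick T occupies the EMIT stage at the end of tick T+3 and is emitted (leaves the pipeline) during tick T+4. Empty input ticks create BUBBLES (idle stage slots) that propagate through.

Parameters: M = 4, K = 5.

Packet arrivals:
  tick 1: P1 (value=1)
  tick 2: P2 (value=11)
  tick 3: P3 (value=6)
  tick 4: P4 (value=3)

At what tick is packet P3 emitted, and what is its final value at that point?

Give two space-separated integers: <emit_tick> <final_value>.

Tick 1: [PARSE:P1(v=1,ok=F), VALIDATE:-, TRANSFORM:-, EMIT:-] out:-; in:P1
Tick 2: [PARSE:P2(v=11,ok=F), VALIDATE:P1(v=1,ok=F), TRANSFORM:-, EMIT:-] out:-; in:P2
Tick 3: [PARSE:P3(v=6,ok=F), VALIDATE:P2(v=11,ok=F), TRANSFORM:P1(v=0,ok=F), EMIT:-] out:-; in:P3
Tick 4: [PARSE:P4(v=3,ok=F), VALIDATE:P3(v=6,ok=F), TRANSFORM:P2(v=0,ok=F), EMIT:P1(v=0,ok=F)] out:-; in:P4
Tick 5: [PARSE:-, VALIDATE:P4(v=3,ok=T), TRANSFORM:P3(v=0,ok=F), EMIT:P2(v=0,ok=F)] out:P1(v=0); in:-
Tick 6: [PARSE:-, VALIDATE:-, TRANSFORM:P4(v=15,ok=T), EMIT:P3(v=0,ok=F)] out:P2(v=0); in:-
Tick 7: [PARSE:-, VALIDATE:-, TRANSFORM:-, EMIT:P4(v=15,ok=T)] out:P3(v=0); in:-
Tick 8: [PARSE:-, VALIDATE:-, TRANSFORM:-, EMIT:-] out:P4(v=15); in:-
P3: arrives tick 3, valid=False (id=3, id%4=3), emit tick 7, final value 0

Answer: 7 0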